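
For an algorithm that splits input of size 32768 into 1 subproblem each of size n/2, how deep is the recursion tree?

For divide and conquer with division factor 2:

Problem sizes at each level:
Level 0: 32768
Level 1: 16384
Level 2: 8192
Level 3: 4096
Level 4: 2048
Level 5: 1024
Level 6: 512
Level 7: 256
Level 8: 128
Level 9: 64
Level 10: 32
Level 11: 16
Level 12: 8
Level 13: 4
Level 14: 2
Level 15: 1

The root is level 0 and the size-1 base case is level 15 (the tree spans levels 0 through 15, i.e. 16 levels counting the root), so the depth is the number of divisions: log_2(32768) = 15

The recursion tree depth is log_2(32768) = 15. At each level, the problem size is divided by 2, so it takes 15 divisions to reduce to a base case of size 1. The algorithm makes 1 recursive call at each level.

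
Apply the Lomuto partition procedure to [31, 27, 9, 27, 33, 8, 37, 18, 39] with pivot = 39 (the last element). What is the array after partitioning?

Lomuto partition with pivot = 39:

Initial array: [31, 27, 9, 27, 33, 8, 37, 18, 39]

arr[0]=31 <= 39: swap with position 0, array becomes [31, 27, 9, 27, 33, 8, 37, 18, 39]
arr[1]=27 <= 39: swap with position 1, array becomes [31, 27, 9, 27, 33, 8, 37, 18, 39]
arr[2]=9 <= 39: swap with position 2, array becomes [31, 27, 9, 27, 33, 8, 37, 18, 39]
arr[3]=27 <= 39: swap with position 3, array becomes [31, 27, 9, 27, 33, 8, 37, 18, 39]
arr[4]=33 <= 39: swap with position 4, array becomes [31, 27, 9, 27, 33, 8, 37, 18, 39]
arr[5]=8 <= 39: swap with position 5, array becomes [31, 27, 9, 27, 33, 8, 37, 18, 39]
arr[6]=37 <= 39: swap with position 6, array becomes [31, 27, 9, 27, 33, 8, 37, 18, 39]
arr[7]=18 <= 39: swap with position 7, array becomes [31, 27, 9, 27, 33, 8, 37, 18, 39]

Place pivot at position 8: [31, 27, 9, 27, 33, 8, 37, 18, 39]
Pivot position: 8

After partitioning with pivot 39, the array becomes [31, 27, 9, 27, 33, 8, 37, 18, 39]. The pivot is placed at index 8. All elements to the left of the pivot are <= 39, and all elements to the right are > 39.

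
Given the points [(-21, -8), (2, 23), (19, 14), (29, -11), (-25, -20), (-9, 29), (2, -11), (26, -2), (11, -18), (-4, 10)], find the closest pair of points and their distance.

Computing all pairwise distances among 10 points:

d((-21, -8), (2, 23)) = 38.6005
d((-21, -8), (19, 14)) = 45.6508
d((-21, -8), (29, -11)) = 50.0899
d((-21, -8), (-25, -20)) = 12.6491
d((-21, -8), (-9, 29)) = 38.8973
d((-21, -8), (2, -11)) = 23.1948
d((-21, -8), (26, -2)) = 47.3814
d((-21, -8), (11, -18)) = 33.5261
d((-21, -8), (-4, 10)) = 24.7588
d((2, 23), (19, 14)) = 19.2354
d((2, 23), (29, -11)) = 43.4166
d((2, 23), (-25, -20)) = 50.774
d((2, 23), (-9, 29)) = 12.53
d((2, 23), (2, -11)) = 34.0
d((2, 23), (26, -2)) = 34.6554
d((2, 23), (11, -18)) = 41.9762
d((2, 23), (-4, 10)) = 14.3178
d((19, 14), (29, -11)) = 26.9258
d((19, 14), (-25, -20)) = 55.6058
d((19, 14), (-9, 29)) = 31.7648
d((19, 14), (2, -11)) = 30.2324
d((19, 14), (26, -2)) = 17.4642
d((19, 14), (11, -18)) = 32.9848
d((19, 14), (-4, 10)) = 23.3452
d((29, -11), (-25, -20)) = 54.7449
d((29, -11), (-9, 29)) = 55.1725
d((29, -11), (2, -11)) = 27.0
d((29, -11), (26, -2)) = 9.4868 <-- minimum
d((29, -11), (11, -18)) = 19.3132
d((29, -11), (-4, 10)) = 39.1152
d((-25, -20), (-9, 29)) = 51.5461
d((-25, -20), (2, -11)) = 28.4605
d((-25, -20), (26, -2)) = 54.0833
d((-25, -20), (11, -18)) = 36.0555
d((-25, -20), (-4, 10)) = 36.6197
d((-9, 29), (2, -11)) = 41.4849
d((-9, 29), (26, -2)) = 46.7547
d((-9, 29), (11, -18)) = 51.0784
d((-9, 29), (-4, 10)) = 19.6469
d((2, -11), (26, -2)) = 25.632
d((2, -11), (11, -18)) = 11.4018
d((2, -11), (-4, 10)) = 21.8403
d((26, -2), (11, -18)) = 21.9317
d((26, -2), (-4, 10)) = 32.311
d((11, -18), (-4, 10)) = 31.7648

Closest pair: (29, -11) and (26, -2) with distance 9.4868

The closest pair is (29, -11) and (26, -2) with Euclidean distance 9.4868. For 10 points, brute-force pairwise comparison is shown above. For large n, the divide-and-conquer algorithm (sort by x, recurse on halves, check the dividing strip) achieves O(n log n).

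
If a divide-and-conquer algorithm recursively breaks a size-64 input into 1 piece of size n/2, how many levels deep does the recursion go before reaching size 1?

For divide and conquer with division factor 2:

Problem sizes at each level:
Level 0: 64
Level 1: 32
Level 2: 16
Level 3: 8
Level 4: 4
Level 5: 2
Level 6: 1

The root is level 0 and the size-1 base case is level 6 (the tree spans levels 0 through 6, i.e. 7 levels counting the root), so the depth is the number of divisions: log_2(64) = 6

The recursion tree depth is log_2(64) = 6. At each level, the problem size is divided by 2, so it takes 6 divisions to reduce to a base case of size 1. The algorithm makes 1 recursive call at each level.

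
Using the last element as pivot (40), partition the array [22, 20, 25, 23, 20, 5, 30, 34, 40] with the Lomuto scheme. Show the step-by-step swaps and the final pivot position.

Lomuto partition with pivot = 40:

Initial array: [22, 20, 25, 23, 20, 5, 30, 34, 40]

arr[0]=22 <= 40: swap with position 0, array becomes [22, 20, 25, 23, 20, 5, 30, 34, 40]
arr[1]=20 <= 40: swap with position 1, array becomes [22, 20, 25, 23, 20, 5, 30, 34, 40]
arr[2]=25 <= 40: swap with position 2, array becomes [22, 20, 25, 23, 20, 5, 30, 34, 40]
arr[3]=23 <= 40: swap with position 3, array becomes [22, 20, 25, 23, 20, 5, 30, 34, 40]
arr[4]=20 <= 40: swap with position 4, array becomes [22, 20, 25, 23, 20, 5, 30, 34, 40]
arr[5]=5 <= 40: swap with position 5, array becomes [22, 20, 25, 23, 20, 5, 30, 34, 40]
arr[6]=30 <= 40: swap with position 6, array becomes [22, 20, 25, 23, 20, 5, 30, 34, 40]
arr[7]=34 <= 40: swap with position 7, array becomes [22, 20, 25, 23, 20, 5, 30, 34, 40]

Place pivot at position 8: [22, 20, 25, 23, 20, 5, 30, 34, 40]
Pivot position: 8

After partitioning with pivot 40, the array becomes [22, 20, 25, 23, 20, 5, 30, 34, 40]. The pivot is placed at index 8. All elements to the left of the pivot are <= 40, and all elements to the right are > 40.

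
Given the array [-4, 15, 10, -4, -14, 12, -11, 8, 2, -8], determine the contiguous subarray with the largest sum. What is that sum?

Using Kadane's algorithm on [-4, 15, 10, -4, -14, 12, -11, 8, 2, -8]:

Scanning through the array:
Position 1 (value 15): max_ending_here = 15, max_so_far = 15
Position 2 (value 10): max_ending_here = 25, max_so_far = 25
Position 3 (value -4): max_ending_here = 21, max_so_far = 25
Position 4 (value -14): max_ending_here = 7, max_so_far = 25
Position 5 (value 12): max_ending_here = 19, max_so_far = 25
Position 6 (value -11): max_ending_here = 8, max_so_far = 25
Position 7 (value 8): max_ending_here = 16, max_so_far = 25
Position 8 (value 2): max_ending_here = 18, max_so_far = 25
Position 9 (value -8): max_ending_here = 10, max_so_far = 25

Maximum subarray: [15, 10]
Maximum sum: 25

The maximum subarray is [15, 10] with sum 25. This subarray runs from index 1 to index 2.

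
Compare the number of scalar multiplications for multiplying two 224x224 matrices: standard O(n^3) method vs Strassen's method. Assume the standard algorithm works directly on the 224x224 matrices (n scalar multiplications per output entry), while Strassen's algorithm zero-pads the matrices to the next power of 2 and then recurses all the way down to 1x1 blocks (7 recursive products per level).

Matrix multiplication for 224x224 matrices:

Strassen's algorithm requires power-of-2 dimensions. Pad 224x224 to 256x256 (next power of 2).

Standard algorithm: 224^3 = 11239424 multiplications
Strassen's algorithm: 7^(log2(256)) = 7^8 = 5764801 multiplications
Savings: 11239424 - 5764801 = 5474623 multiplications

Standard: 11239424 multiplications (224^3). Strassen: 5764801 multiplications (7^8, after padding to 256x256). Strassen reduces 8 recursive multiplications to 7 at each level.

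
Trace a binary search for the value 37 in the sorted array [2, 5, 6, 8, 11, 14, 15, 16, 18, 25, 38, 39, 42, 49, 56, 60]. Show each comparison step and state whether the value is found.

Binary search for 37 in [2, 5, 6, 8, 11, 14, 15, 16, 18, 25, 38, 39, 42, 49, 56, 60]:

lo=0, hi=15, mid=7, arr[mid]=16 -> 16 < 37, search right half
lo=8, hi=15, mid=11, arr[mid]=39 -> 39 > 37, search left half
lo=8, hi=10, mid=9, arr[mid]=25 -> 25 < 37, search right half
lo=10, hi=10, mid=10, arr[mid]=38 -> 38 > 37, search left half
lo=10 > hi=9, target 37 not found

Binary search determines that 37 is not in the array after 4 comparisons. The search space was exhausted without finding the target.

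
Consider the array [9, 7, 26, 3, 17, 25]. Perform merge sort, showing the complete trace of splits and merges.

Merge sort trace:

Split: [9, 7, 26, 3, 17, 25] -> [9, 7, 26] and [3, 17, 25]
  Split: [9, 7, 26] -> [9] and [7, 26]
    Split: [7, 26] -> [7] and [26]
    Merge: [7] + [26] -> [7, 26]
  Merge: [9] + [7, 26] -> [7, 9, 26]
  Split: [3, 17, 25] -> [3] and [17, 25]
    Split: [17, 25] -> [17] and [25]
    Merge: [17] + [25] -> [17, 25]
  Merge: [3] + [17, 25] -> [3, 17, 25]
Merge: [7, 9, 26] + [3, 17, 25] -> [3, 7, 9, 17, 25, 26]

Final sorted array: [3, 7, 9, 17, 25, 26]

The merge sort proceeds by recursively splitting the array and merging sorted halves.
After all merges, the sorted array is [3, 7, 9, 17, 25, 26].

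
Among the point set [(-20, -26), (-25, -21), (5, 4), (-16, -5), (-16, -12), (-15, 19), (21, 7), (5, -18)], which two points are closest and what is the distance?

Computing all pairwise distances among 8 points:

d((-20, -26), (-25, -21)) = 7.0711
d((-20, -26), (5, 4)) = 39.0512
d((-20, -26), (-16, -5)) = 21.3776
d((-20, -26), (-16, -12)) = 14.5602
d((-20, -26), (-15, 19)) = 45.2769
d((-20, -26), (21, 7)) = 52.6308
d((-20, -26), (5, -18)) = 26.2488
d((-25, -21), (5, 4)) = 39.0512
d((-25, -21), (-16, -5)) = 18.3576
d((-25, -21), (-16, -12)) = 12.7279
d((-25, -21), (-15, 19)) = 41.2311
d((-25, -21), (21, 7)) = 53.8516
d((-25, -21), (5, -18)) = 30.1496
d((5, 4), (-16, -5)) = 22.8473
d((5, 4), (-16, -12)) = 26.4008
d((5, 4), (-15, 19)) = 25.0
d((5, 4), (21, 7)) = 16.2788
d((5, 4), (5, -18)) = 22.0
d((-16, -5), (-16, -12)) = 7.0 <-- minimum
d((-16, -5), (-15, 19)) = 24.0208
d((-16, -5), (21, 7)) = 38.8973
d((-16, -5), (5, -18)) = 24.6982
d((-16, -12), (-15, 19)) = 31.0161
d((-16, -12), (21, 7)) = 41.5933
d((-16, -12), (5, -18)) = 21.8403
d((-15, 19), (21, 7)) = 37.9473
d((-15, 19), (5, -18)) = 42.0595
d((21, 7), (5, -18)) = 29.6816

Closest pair: (-16, -5) and (-16, -12) with distance 7.0

The closest pair is (-16, -5) and (-16, -12) with Euclidean distance 7.0. For 8 points, brute-force pairwise comparison is shown above. For large n, the divide-and-conquer algorithm (sort by x, recurse on halves, check the dividing strip) achieves O(n log n).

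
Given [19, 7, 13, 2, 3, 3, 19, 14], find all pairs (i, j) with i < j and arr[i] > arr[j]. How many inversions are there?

Finding inversions in [19, 7, 13, 2, 3, 3, 19, 14]:

(0, 1): arr[0]=19 > arr[1]=7
(0, 2): arr[0]=19 > arr[2]=13
(0, 3): arr[0]=19 > arr[3]=2
(0, 4): arr[0]=19 > arr[4]=3
(0, 5): arr[0]=19 > arr[5]=3
(0, 7): arr[0]=19 > arr[7]=14
(1, 3): arr[1]=7 > arr[3]=2
(1, 4): arr[1]=7 > arr[4]=3
(1, 5): arr[1]=7 > arr[5]=3
(2, 3): arr[2]=13 > arr[3]=2
(2, 4): arr[2]=13 > arr[4]=3
(2, 5): arr[2]=13 > arr[5]=3
(6, 7): arr[6]=19 > arr[7]=14

Total inversions: 13

The array has 13 inversion(s): (0,1), (0,2), (0,3), (0,4), (0,5), (0,7), (1,3), (1,4), (1,5), (2,3), (2,4), (2,5), (6,7). Each pair (i,j) satisfies i < j and arr[i] > arr[j].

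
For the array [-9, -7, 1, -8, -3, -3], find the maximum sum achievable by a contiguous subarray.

Using Kadane's algorithm on [-9, -7, 1, -8, -3, -3]:

Scanning through the array:
Position 1 (value -7): max_ending_here = -7, max_so_far = -7
Position 2 (value 1): max_ending_here = 1, max_so_far = 1
Position 3 (value -8): max_ending_here = -7, max_so_far = 1
Position 4 (value -3): max_ending_here = -3, max_so_far = 1
Position 5 (value -3): max_ending_here = -3, max_so_far = 1

Maximum subarray: [1]
Maximum sum: 1

The maximum subarray is [1] with sum 1. This subarray runs from index 2 to index 2.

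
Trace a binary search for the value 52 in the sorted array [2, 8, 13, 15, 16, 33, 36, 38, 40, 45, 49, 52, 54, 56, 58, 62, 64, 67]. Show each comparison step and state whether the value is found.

Binary search for 52 in [2, 8, 13, 15, 16, 33, 36, 38, 40, 45, 49, 52, 54, 56, 58, 62, 64, 67]:

lo=0, hi=17, mid=8, arr[mid]=40 -> 40 < 52, search right half
lo=9, hi=17, mid=13, arr[mid]=56 -> 56 > 52, search left half
lo=9, hi=12, mid=10, arr[mid]=49 -> 49 < 52, search right half
lo=11, hi=12, mid=11, arr[mid]=52 -> Found target at index 11!

Binary search finds 52 at index 11 after 4 comparisons. The search repeatedly halves the search space by comparing with the middle element.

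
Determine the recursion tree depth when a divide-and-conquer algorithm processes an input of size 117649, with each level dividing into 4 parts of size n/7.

For divide and conquer with division factor 7:

Problem sizes at each level:
Level 0: 117649
Level 1: 16807
Level 2: 2401
Level 3: 343
Level 4: 49
Level 5: 7
Level 6: 1

The root is level 0 and the size-1 base case is level 6 (the tree spans levels 0 through 6, i.e. 7 levels counting the root), so the depth is the number of divisions: log_7(117649) = 6

The recursion tree depth is log_7(117649) = 6. At each level, the problem size is divided by 7, so it takes 6 divisions to reduce to a base case of size 1. The algorithm makes 4 recursive calls at each level.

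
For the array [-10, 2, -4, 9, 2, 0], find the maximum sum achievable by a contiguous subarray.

Using Kadane's algorithm on [-10, 2, -4, 9, 2, 0]:

Scanning through the array:
Position 1 (value 2): max_ending_here = 2, max_so_far = 2
Position 2 (value -4): max_ending_here = -2, max_so_far = 2
Position 3 (value 9): max_ending_here = 9, max_so_far = 9
Position 4 (value 2): max_ending_here = 11, max_so_far = 11
Position 5 (value 0): max_ending_here = 11, max_so_far = 11

Maximum subarray: [9, 2]
Maximum sum: 11

The maximum subarray is [9, 2] with sum 11. This subarray runs from index 3 to index 4.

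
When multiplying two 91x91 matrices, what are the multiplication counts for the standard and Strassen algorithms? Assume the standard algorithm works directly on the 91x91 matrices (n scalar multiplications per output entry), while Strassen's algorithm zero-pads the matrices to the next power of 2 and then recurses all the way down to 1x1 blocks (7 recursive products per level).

Matrix multiplication for 91x91 matrices:

Strassen's algorithm requires power-of-2 dimensions. Pad 91x91 to 128x128 (next power of 2).

Standard algorithm: 91^3 = 753571 multiplications
Strassen's algorithm: 7^(log2(128)) = 7^7 = 823543 multiplications
Difference: 753571 - 823543 = -69972 (Strassen uses MORE here due to padding overhead — for small or just-over-power-of-2 n, padding can outweigh the per-level savings)

Standard: 753571 multiplications (91^3). Strassen: 823543 multiplications (7^7, after padding to 128x128). Strassen reduces 8 recursive multiplications to 7 at each level.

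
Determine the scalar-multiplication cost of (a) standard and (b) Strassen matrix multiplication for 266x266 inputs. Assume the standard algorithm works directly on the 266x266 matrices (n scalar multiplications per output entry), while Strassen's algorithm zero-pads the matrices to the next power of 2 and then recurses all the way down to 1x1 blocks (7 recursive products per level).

Matrix multiplication for 266x266 matrices:

Strassen's algorithm requires power-of-2 dimensions. Pad 266x266 to 512x512 (next power of 2).

Standard algorithm: 266^3 = 18821096 multiplications
Strassen's algorithm: 7^(log2(512)) = 7^9 = 40353607 multiplications
Difference: 18821096 - 40353607 = -21532511 (Strassen uses MORE here due to padding overhead — for small or just-over-power-of-2 n, padding can outweigh the per-level savings)

Standard: 18821096 multiplications (266^3). Strassen: 40353607 multiplications (7^9, after padding to 512x512). Strassen reduces 8 recursive multiplications to 7 at each level.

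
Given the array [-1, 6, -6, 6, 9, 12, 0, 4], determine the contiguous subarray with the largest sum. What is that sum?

Using Kadane's algorithm on [-1, 6, -6, 6, 9, 12, 0, 4]:

Scanning through the array:
Position 1 (value 6): max_ending_here = 6, max_so_far = 6
Position 2 (value -6): max_ending_here = 0, max_so_far = 6
Position 3 (value 6): max_ending_here = 6, max_so_far = 6
Position 4 (value 9): max_ending_here = 15, max_so_far = 15
Position 5 (value 12): max_ending_here = 27, max_so_far = 27
Position 6 (value 0): max_ending_here = 27, max_so_far = 27
Position 7 (value 4): max_ending_here = 31, max_so_far = 31

Maximum subarray: [6, -6, 6, 9, 12, 0, 4]
Maximum sum: 31

The maximum subarray is [6, -6, 6, 9, 12, 0, 4] with sum 31. This subarray runs from index 1 to index 7.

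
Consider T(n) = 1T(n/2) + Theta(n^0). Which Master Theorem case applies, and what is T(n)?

Master Theorem for T(n) = 1T(n/2) + O(n^0):

a = 1, b = 2, c = 0
log_b(a) = log_2(1) = 0.0000

Case 2: c = 0 = log_2(1) = 0.0000
T(n) = O(n^0 log n) = O(log n)

For T(n) = 1T(n/2) + O(n^0): log_2(1) = 0.0000. This is Case 2 of the Master Theorem (c = log_b(a), equal work at all levels), giving O(log n).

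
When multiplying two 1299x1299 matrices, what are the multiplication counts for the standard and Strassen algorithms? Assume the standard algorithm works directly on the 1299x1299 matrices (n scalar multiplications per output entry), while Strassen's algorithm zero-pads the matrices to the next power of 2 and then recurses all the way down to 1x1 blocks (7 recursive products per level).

Matrix multiplication for 1299x1299 matrices:

Strassen's algorithm requires power-of-2 dimensions. Pad 1299x1299 to 2048x2048 (next power of 2).

Standard algorithm: 1299^3 = 2191933899 multiplications
Strassen's algorithm: 7^(log2(2048)) = 7^11 = 1977326743 multiplications
Savings: 2191933899 - 1977326743 = 214607156 multiplications

Standard: 2191933899 multiplications (1299^3). Strassen: 1977326743 multiplications (7^11, after padding to 2048x2048). Strassen reduces 8 recursive multiplications to 7 at each level.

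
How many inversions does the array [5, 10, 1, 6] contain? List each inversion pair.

Finding inversions in [5, 10, 1, 6]:

(0, 2): arr[0]=5 > arr[2]=1
(1, 2): arr[1]=10 > arr[2]=1
(1, 3): arr[1]=10 > arr[3]=6

Total inversions: 3

The array has 3 inversion(s): (0,2), (1,2), (1,3). Each pair (i,j) satisfies i < j and arr[i] > arr[j].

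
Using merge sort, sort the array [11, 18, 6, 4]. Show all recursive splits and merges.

Merge sort trace:

Split: [11, 18, 6, 4] -> [11, 18] and [6, 4]
  Split: [11, 18] -> [11] and [18]
  Merge: [11] + [18] -> [11, 18]
  Split: [6, 4] -> [6] and [4]
  Merge: [6] + [4] -> [4, 6]
Merge: [11, 18] + [4, 6] -> [4, 6, 11, 18]

Final sorted array: [4, 6, 11, 18]

The merge sort proceeds by recursively splitting the array and merging sorted halves.
After all merges, the sorted array is [4, 6, 11, 18].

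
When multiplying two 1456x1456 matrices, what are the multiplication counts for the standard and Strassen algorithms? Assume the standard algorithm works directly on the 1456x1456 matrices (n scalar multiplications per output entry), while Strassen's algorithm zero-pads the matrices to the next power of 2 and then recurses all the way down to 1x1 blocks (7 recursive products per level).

Matrix multiplication for 1456x1456 matrices:

Strassen's algorithm requires power-of-2 dimensions. Pad 1456x1456 to 2048x2048 (next power of 2).

Standard algorithm: 1456^3 = 3086626816 multiplications
Strassen's algorithm: 7^(log2(2048)) = 7^11 = 1977326743 multiplications
Savings: 3086626816 - 1977326743 = 1109300073 multiplications

Standard: 3086626816 multiplications (1456^3). Strassen: 1977326743 multiplications (7^11, after padding to 2048x2048). Strassen reduces 8 recursive multiplications to 7 at each level.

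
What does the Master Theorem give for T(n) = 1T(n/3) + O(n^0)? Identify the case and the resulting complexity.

Master Theorem for T(n) = 1T(n/3) + O(n^0):

a = 1, b = 3, c = 0
log_b(a) = log_3(1) = 0.0000

Case 2: c = 0 = log_3(1) = 0.0000
T(n) = O(n^0 log n) = O(log n)

For T(n) = 1T(n/3) + O(n^0): log_3(1) = 0.0000. This is Case 2 of the Master Theorem (c = log_b(a), equal work at all levels), giving O(log n).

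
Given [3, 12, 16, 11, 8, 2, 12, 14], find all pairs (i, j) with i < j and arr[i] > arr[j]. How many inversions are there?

Finding inversions in [3, 12, 16, 11, 8, 2, 12, 14]:

(0, 5): arr[0]=3 > arr[5]=2
(1, 3): arr[1]=12 > arr[3]=11
(1, 4): arr[1]=12 > arr[4]=8
(1, 5): arr[1]=12 > arr[5]=2
(2, 3): arr[2]=16 > arr[3]=11
(2, 4): arr[2]=16 > arr[4]=8
(2, 5): arr[2]=16 > arr[5]=2
(2, 6): arr[2]=16 > arr[6]=12
(2, 7): arr[2]=16 > arr[7]=14
(3, 4): arr[3]=11 > arr[4]=8
(3, 5): arr[3]=11 > arr[5]=2
(4, 5): arr[4]=8 > arr[5]=2

Total inversions: 12

The array has 12 inversion(s): (0,5), (1,3), (1,4), (1,5), (2,3), (2,4), (2,5), (2,6), (2,7), (3,4), (3,5), (4,5). Each pair (i,j) satisfies i < j and arr[i] > arr[j].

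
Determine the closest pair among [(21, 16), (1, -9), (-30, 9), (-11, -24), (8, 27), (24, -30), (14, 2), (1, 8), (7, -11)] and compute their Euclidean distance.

Computing all pairwise distances among 9 points:

d((21, 16), (1, -9)) = 32.0156
d((21, 16), (-30, 9)) = 51.4782
d((21, 16), (-11, -24)) = 51.225
d((21, 16), (8, 27)) = 17.0294
d((21, 16), (24, -30)) = 46.0977
d((21, 16), (14, 2)) = 15.6525
d((21, 16), (1, 8)) = 21.5407
d((21, 16), (7, -11)) = 30.4138
d((1, -9), (-30, 9)) = 35.8469
d((1, -9), (-11, -24)) = 19.2094
d((1, -9), (8, 27)) = 36.6742
d((1, -9), (24, -30)) = 31.1448
d((1, -9), (14, 2)) = 17.0294
d((1, -9), (1, 8)) = 17.0
d((1, -9), (7, -11)) = 6.3246 <-- minimum
d((-30, 9), (-11, -24)) = 38.0789
d((-30, 9), (8, 27)) = 42.0476
d((-30, 9), (24, -30)) = 66.6108
d((-30, 9), (14, 2)) = 44.5533
d((-30, 9), (1, 8)) = 31.0161
d((-30, 9), (7, -11)) = 42.0595
d((-11, -24), (8, 27)) = 54.4243
d((-11, -24), (24, -30)) = 35.5106
d((-11, -24), (14, 2)) = 36.0694
d((-11, -24), (1, 8)) = 34.176
d((-11, -24), (7, -11)) = 22.2036
d((8, 27), (24, -30)) = 59.203
d((8, 27), (14, 2)) = 25.7099
d((8, 27), (1, 8)) = 20.2485
d((8, 27), (7, -11)) = 38.0132
d((24, -30), (14, 2)) = 33.5261
d((24, -30), (1, 8)) = 44.4185
d((24, -30), (7, -11)) = 25.4951
d((14, 2), (1, 8)) = 14.3178
d((14, 2), (7, -11)) = 14.7648
d((1, 8), (7, -11)) = 19.9249

Closest pair: (1, -9) and (7, -11) with distance 6.3246

The closest pair is (1, -9) and (7, -11) with Euclidean distance 6.3246. For 9 points, brute-force pairwise comparison is shown above. For large n, the divide-and-conquer algorithm (sort by x, recurse on halves, check the dividing strip) achieves O(n log n).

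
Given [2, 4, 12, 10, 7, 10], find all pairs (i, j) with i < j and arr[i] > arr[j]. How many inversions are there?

Finding inversions in [2, 4, 12, 10, 7, 10]:

(2, 3): arr[2]=12 > arr[3]=10
(2, 4): arr[2]=12 > arr[4]=7
(2, 5): arr[2]=12 > arr[5]=10
(3, 4): arr[3]=10 > arr[4]=7

Total inversions: 4

The array has 4 inversion(s): (2,3), (2,4), (2,5), (3,4). Each pair (i,j) satisfies i < j and arr[i] > arr[j].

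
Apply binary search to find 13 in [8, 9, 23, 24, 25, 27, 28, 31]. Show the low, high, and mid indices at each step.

Binary search for 13 in [8, 9, 23, 24, 25, 27, 28, 31]:

lo=0, hi=7, mid=3, arr[mid]=24 -> 24 > 13, search left half
lo=0, hi=2, mid=1, arr[mid]=9 -> 9 < 13, search right half
lo=2, hi=2, mid=2, arr[mid]=23 -> 23 > 13, search left half
lo=2 > hi=1, target 13 not found

Binary search determines that 13 is not in the array after 3 comparisons. The search space was exhausted without finding the target.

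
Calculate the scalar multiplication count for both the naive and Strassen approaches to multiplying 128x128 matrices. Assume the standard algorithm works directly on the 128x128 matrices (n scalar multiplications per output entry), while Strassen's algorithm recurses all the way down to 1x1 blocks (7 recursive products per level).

Matrix multiplication for 128x128 matrices:

Standard algorithm: 128^3 = 2097152 multiplications
Strassen's algorithm: 7^(log2(128)) = 7^7 = 823543 multiplications
Savings: 2097152 - 823543 = 1273609 multiplications

Standard: 2097152 multiplications (128^3). Strassen: 823543 multiplications (7^7). Strassen reduces 8 recursive multiplications to 7 at each level.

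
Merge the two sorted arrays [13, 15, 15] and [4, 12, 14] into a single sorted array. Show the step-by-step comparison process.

Merging process:

Compare 13 vs 4: take 4 from right. Merged: [4]
Compare 13 vs 12: take 12 from right. Merged: [4, 12]
Compare 13 vs 14: take 13 from left. Merged: [4, 12, 13]
Compare 15 vs 14: take 14 from right. Merged: [4, 12, 13, 14]
Append remaining from left: [15, 15]. Merged: [4, 12, 13, 14, 15, 15]

Final merged array: [4, 12, 13, 14, 15, 15]
Total comparisons: 4

The merged array is [4, 12, 13, 14, 15, 15], requiring 4 comparisons. The merge step runs in O(n) time where n is the total number of elements.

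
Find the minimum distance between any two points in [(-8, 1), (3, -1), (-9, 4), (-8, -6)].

Computing all pairwise distances among 4 points:

d((-8, 1), (3, -1)) = 11.1803
d((-8, 1), (-9, 4)) = 3.1623 <-- minimum
d((-8, 1), (-8, -6)) = 7.0
d((3, -1), (-9, 4)) = 13.0
d((3, -1), (-8, -6)) = 12.083
d((-9, 4), (-8, -6)) = 10.0499

Closest pair: (-8, 1) and (-9, 4) with distance 3.1623

The closest pair is (-8, 1) and (-9, 4) with Euclidean distance 3.1623. For 4 points, brute-force pairwise comparison is shown above. For large n, the divide-and-conquer algorithm (sort by x, recurse on halves, check the dividing strip) achieves O(n log n).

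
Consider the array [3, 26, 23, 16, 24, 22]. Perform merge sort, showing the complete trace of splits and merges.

Merge sort trace:

Split: [3, 26, 23, 16, 24, 22] -> [3, 26, 23] and [16, 24, 22]
  Split: [3, 26, 23] -> [3] and [26, 23]
    Split: [26, 23] -> [26] and [23]
    Merge: [26] + [23] -> [23, 26]
  Merge: [3] + [23, 26] -> [3, 23, 26]
  Split: [16, 24, 22] -> [16] and [24, 22]
    Split: [24, 22] -> [24] and [22]
    Merge: [24] + [22] -> [22, 24]
  Merge: [16] + [22, 24] -> [16, 22, 24]
Merge: [3, 23, 26] + [16, 22, 24] -> [3, 16, 22, 23, 24, 26]

Final sorted array: [3, 16, 22, 23, 24, 26]

The merge sort proceeds by recursively splitting the array and merging sorted halves.
After all merges, the sorted array is [3, 16, 22, 23, 24, 26].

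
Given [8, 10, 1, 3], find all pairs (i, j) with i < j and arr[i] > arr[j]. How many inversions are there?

Finding inversions in [8, 10, 1, 3]:

(0, 2): arr[0]=8 > arr[2]=1
(0, 3): arr[0]=8 > arr[3]=3
(1, 2): arr[1]=10 > arr[2]=1
(1, 3): arr[1]=10 > arr[3]=3

Total inversions: 4

The array has 4 inversion(s): (0,2), (0,3), (1,2), (1,3). Each pair (i,j) satisfies i < j and arr[i] > arr[j].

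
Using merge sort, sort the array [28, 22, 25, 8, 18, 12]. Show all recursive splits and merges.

Merge sort trace:

Split: [28, 22, 25, 8, 18, 12] -> [28, 22, 25] and [8, 18, 12]
  Split: [28, 22, 25] -> [28] and [22, 25]
    Split: [22, 25] -> [22] and [25]
    Merge: [22] + [25] -> [22, 25]
  Merge: [28] + [22, 25] -> [22, 25, 28]
  Split: [8, 18, 12] -> [8] and [18, 12]
    Split: [18, 12] -> [18] and [12]
    Merge: [18] + [12] -> [12, 18]
  Merge: [8] + [12, 18] -> [8, 12, 18]
Merge: [22, 25, 28] + [8, 12, 18] -> [8, 12, 18, 22, 25, 28]

Final sorted array: [8, 12, 18, 22, 25, 28]

The merge sort proceeds by recursively splitting the array and merging sorted halves.
After all merges, the sorted array is [8, 12, 18, 22, 25, 28].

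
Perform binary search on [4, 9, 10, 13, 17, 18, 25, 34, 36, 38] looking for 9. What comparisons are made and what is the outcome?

Binary search for 9 in [4, 9, 10, 13, 17, 18, 25, 34, 36, 38]:

lo=0, hi=9, mid=4, arr[mid]=17 -> 17 > 9, search left half
lo=0, hi=3, mid=1, arr[mid]=9 -> Found target at index 1!

Binary search finds 9 at index 1 after 2 comparisons. The search repeatedly halves the search space by comparing with the middle element.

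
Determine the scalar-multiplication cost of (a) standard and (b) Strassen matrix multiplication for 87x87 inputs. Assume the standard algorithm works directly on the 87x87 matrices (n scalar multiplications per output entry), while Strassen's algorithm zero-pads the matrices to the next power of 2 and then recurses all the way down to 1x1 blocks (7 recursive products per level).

Matrix multiplication for 87x87 matrices:

Strassen's algorithm requires power-of-2 dimensions. Pad 87x87 to 128x128 (next power of 2).

Standard algorithm: 87^3 = 658503 multiplications
Strassen's algorithm: 7^(log2(128)) = 7^7 = 823543 multiplications
Difference: 658503 - 823543 = -165040 (Strassen uses MORE here due to padding overhead — for small or just-over-power-of-2 n, padding can outweigh the per-level savings)

Standard: 658503 multiplications (87^3). Strassen: 823543 multiplications (7^7, after padding to 128x128). Strassen reduces 8 recursive multiplications to 7 at each level.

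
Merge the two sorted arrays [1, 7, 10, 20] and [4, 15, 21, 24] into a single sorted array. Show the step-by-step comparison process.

Merging process:

Compare 1 vs 4: take 1 from left. Merged: [1]
Compare 7 vs 4: take 4 from right. Merged: [1, 4]
Compare 7 vs 15: take 7 from left. Merged: [1, 4, 7]
Compare 10 vs 15: take 10 from left. Merged: [1, 4, 7, 10]
Compare 20 vs 15: take 15 from right. Merged: [1, 4, 7, 10, 15]
Compare 20 vs 21: take 20 from left. Merged: [1, 4, 7, 10, 15, 20]
Append remaining from right: [21, 24]. Merged: [1, 4, 7, 10, 15, 20, 21, 24]

Final merged array: [1, 4, 7, 10, 15, 20, 21, 24]
Total comparisons: 6

The merged array is [1, 4, 7, 10, 15, 20, 21, 24], requiring 6 comparisons. The merge step runs in O(n) time where n is the total number of elements.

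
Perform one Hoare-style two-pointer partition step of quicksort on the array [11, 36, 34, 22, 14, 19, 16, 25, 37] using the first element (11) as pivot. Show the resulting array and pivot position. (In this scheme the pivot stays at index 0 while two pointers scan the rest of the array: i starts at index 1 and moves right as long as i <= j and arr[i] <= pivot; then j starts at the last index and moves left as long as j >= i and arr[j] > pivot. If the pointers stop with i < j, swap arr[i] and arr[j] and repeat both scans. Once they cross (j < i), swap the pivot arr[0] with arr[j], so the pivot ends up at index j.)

Hoare-style two-pointer partition with pivot = 11:

Initial array: [11, 36, 34, 22, 14, 19, 16, 25, 37]

Pointers start at i = 1, j = 8.
i ends at 1, j ends at 0: the pointers have crossed (j < i), so scanning stops.

j = 0, so swapping arr[0] with arr[j] leaves the pivot at position 0: [11, 36, 34, 22, 14, 19, 16, 25, 37]
Pivot position: 0

After partitioning with pivot 11, the array becomes [11, 36, 34, 22, 14, 19, 16, 25, 37]. The pivot is placed at index 0. All elements to the left of the pivot are <= 11, and all elements to the right are > 11.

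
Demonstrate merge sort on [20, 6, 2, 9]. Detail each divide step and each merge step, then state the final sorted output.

Merge sort trace:

Split: [20, 6, 2, 9] -> [20, 6] and [2, 9]
  Split: [20, 6] -> [20] and [6]
  Merge: [20] + [6] -> [6, 20]
  Split: [2, 9] -> [2] and [9]
  Merge: [2] + [9] -> [2, 9]
Merge: [6, 20] + [2, 9] -> [2, 6, 9, 20]

Final sorted array: [2, 6, 9, 20]

The merge sort proceeds by recursively splitting the array and merging sorted halves.
After all merges, the sorted array is [2, 6, 9, 20].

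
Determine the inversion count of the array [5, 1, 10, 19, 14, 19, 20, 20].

Finding inversions in [5, 1, 10, 19, 14, 19, 20, 20]:

(0, 1): arr[0]=5 > arr[1]=1
(3, 4): arr[3]=19 > arr[4]=14

Total inversions: 2

The array has 2 inversion(s): (0,1), (3,4). Each pair (i,j) satisfies i < j and arr[i] > arr[j].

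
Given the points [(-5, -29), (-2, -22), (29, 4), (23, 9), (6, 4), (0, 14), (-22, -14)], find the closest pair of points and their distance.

Computing all pairwise distances among 7 points:

d((-5, -29), (-2, -22)) = 7.6158 <-- minimum
d((-5, -29), (29, 4)) = 47.3814
d((-5, -29), (23, 9)) = 47.2017
d((-5, -29), (6, 4)) = 34.7851
d((-5, -29), (0, 14)) = 43.2897
d((-5, -29), (-22, -14)) = 22.6716
d((-2, -22), (29, 4)) = 40.4599
d((-2, -22), (23, 9)) = 39.8246
d((-2, -22), (6, 4)) = 27.2029
d((-2, -22), (0, 14)) = 36.0555
d((-2, -22), (-22, -14)) = 21.5407
d((29, 4), (23, 9)) = 7.8102
d((29, 4), (6, 4)) = 23.0
d((29, 4), (0, 14)) = 30.6757
d((29, 4), (-22, -14)) = 54.0833
d((23, 9), (6, 4)) = 17.72
d((23, 9), (0, 14)) = 23.5372
d((23, 9), (-22, -14)) = 50.5371
d((6, 4), (0, 14)) = 11.6619
d((6, 4), (-22, -14)) = 33.2866
d((0, 14), (-22, -14)) = 35.609

Closest pair: (-5, -29) and (-2, -22) with distance 7.6158

The closest pair is (-5, -29) and (-2, -22) with Euclidean distance 7.6158. For 7 points, brute-force pairwise comparison is shown above. For large n, the divide-and-conquer algorithm (sort by x, recurse on halves, check the dividing strip) achieves O(n log n).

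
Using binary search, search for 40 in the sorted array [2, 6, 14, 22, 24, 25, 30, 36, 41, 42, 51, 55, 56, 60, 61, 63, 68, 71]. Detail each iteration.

Binary search for 40 in [2, 6, 14, 22, 24, 25, 30, 36, 41, 42, 51, 55, 56, 60, 61, 63, 68, 71]:

lo=0, hi=17, mid=8, arr[mid]=41 -> 41 > 40, search left half
lo=0, hi=7, mid=3, arr[mid]=22 -> 22 < 40, search right half
lo=4, hi=7, mid=5, arr[mid]=25 -> 25 < 40, search right half
lo=6, hi=7, mid=6, arr[mid]=30 -> 30 < 40, search right half
lo=7, hi=7, mid=7, arr[mid]=36 -> 36 < 40, search right half
lo=8 > hi=7, target 40 not found

Binary search determines that 40 is not in the array after 5 comparisons. The search space was exhausted without finding the target.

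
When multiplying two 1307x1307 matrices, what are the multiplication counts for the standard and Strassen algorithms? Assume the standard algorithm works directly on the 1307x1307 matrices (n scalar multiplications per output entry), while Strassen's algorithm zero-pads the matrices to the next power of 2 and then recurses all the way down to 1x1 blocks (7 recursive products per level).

Matrix multiplication for 1307x1307 matrices:

Strassen's algorithm requires power-of-2 dimensions. Pad 1307x1307 to 2048x2048 (next power of 2).

Standard algorithm: 1307^3 = 2232681443 multiplications
Strassen's algorithm: 7^(log2(2048)) = 7^11 = 1977326743 multiplications
Savings: 2232681443 - 1977326743 = 255354700 multiplications

Standard: 2232681443 multiplications (1307^3). Strassen: 1977326743 multiplications (7^11, after padding to 2048x2048). Strassen reduces 8 recursive multiplications to 7 at each level.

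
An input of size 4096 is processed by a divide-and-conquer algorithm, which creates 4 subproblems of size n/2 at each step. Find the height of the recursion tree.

For divide and conquer with division factor 2:

Problem sizes at each level:
Level 0: 4096
Level 1: 2048
Level 2: 1024
Level 3: 512
Level 4: 256
Level 5: 128
Level 6: 64
Level 7: 32
Level 8: 16
Level 9: 8
Level 10: 4
Level 11: 2
Level 12: 1

The root is level 0 and the size-1 base case is level 12 (the tree spans levels 0 through 12, i.e. 13 levels counting the root), so the depth is the number of divisions: log_2(4096) = 12

The recursion tree depth is log_2(4096) = 12. At each level, the problem size is divided by 2, so it takes 12 divisions to reduce to a base case of size 1. The algorithm makes 4 recursive calls at each level.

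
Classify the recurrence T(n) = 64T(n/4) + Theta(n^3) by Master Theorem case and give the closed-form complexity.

Master Theorem for T(n) = 64T(n/4) + O(n^3):

a = 64, b = 4, c = 3
log_b(a) = log_4(64) = 3.0000

Case 2: c = 3 = log_4(64) = 3.0000
T(n) = O(n^3 log n) = O(n^3 log n)

For T(n) = 64T(n/4) + O(n^3): log_4(64) = 3.0000. This is Case 2 of the Master Theorem (c = log_b(a), equal work at all levels), giving O(n^3 log n).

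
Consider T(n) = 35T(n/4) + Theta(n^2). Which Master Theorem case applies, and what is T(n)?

Master Theorem for T(n) = 35T(n/4) + O(n^2):

a = 35, b = 4, c = 2
log_b(a) = log_4(35) = 2.5646

Case 1: c = 2 < log_4(35) = 2.5646
T(n) = O(n^(log_4 35))

For T(n) = 35T(n/4) + O(n^2): log_4(35) = 2.5646. This is Case 1 of the Master Theorem (c < log_b(a), work dominated by leaves), giving O(n^(log_4 35)).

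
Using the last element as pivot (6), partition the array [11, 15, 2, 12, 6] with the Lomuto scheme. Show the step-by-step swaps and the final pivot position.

Lomuto partition with pivot = 6:

Initial array: [11, 15, 2, 12, 6]

arr[0]=11 > 6: no swap
arr[1]=15 > 6: no swap
arr[2]=2 <= 6: swap with position 0, array becomes [2, 15, 11, 12, 6]
arr[3]=12 > 6: no swap

Place pivot at position 1: [2, 6, 11, 12, 15]
Pivot position: 1

After partitioning with pivot 6, the array becomes [2, 6, 11, 12, 15]. The pivot is placed at index 1. All elements to the left of the pivot are <= 6, and all elements to the right are > 6.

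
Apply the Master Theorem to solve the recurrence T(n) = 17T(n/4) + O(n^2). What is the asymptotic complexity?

Master Theorem for T(n) = 17T(n/4) + O(n^2):

a = 17, b = 4, c = 2
log_b(a) = log_4(17) = 2.0437

Case 1: c = 2 < log_4(17) = 2.0437
T(n) = O(n^(log_4 17))

For T(n) = 17T(n/4) + O(n^2): log_4(17) = 2.0437. This is Case 1 of the Master Theorem (c < log_b(a), work dominated by leaves), giving O(n^(log_4 17)).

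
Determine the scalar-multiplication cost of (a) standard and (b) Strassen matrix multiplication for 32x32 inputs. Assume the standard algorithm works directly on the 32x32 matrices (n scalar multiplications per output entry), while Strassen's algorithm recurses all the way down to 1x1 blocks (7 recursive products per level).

Matrix multiplication for 32x32 matrices:

Standard algorithm: 32^3 = 32768 multiplications
Strassen's algorithm: 7^(log2(32)) = 7^5 = 16807 multiplications
Savings: 32768 - 16807 = 15961 multiplications

Standard: 32768 multiplications (32^3). Strassen: 16807 multiplications (7^5). Strassen reduces 8 recursive multiplications to 7 at each level.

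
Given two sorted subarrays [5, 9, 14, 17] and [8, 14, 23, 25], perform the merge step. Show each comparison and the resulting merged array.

Merging process:

Compare 5 vs 8: take 5 from left. Merged: [5]
Compare 9 vs 8: take 8 from right. Merged: [5, 8]
Compare 9 vs 14: take 9 from left. Merged: [5, 8, 9]
Compare 14 vs 14: take 14 from left. Merged: [5, 8, 9, 14]
Compare 17 vs 14: take 14 from right. Merged: [5, 8, 9, 14, 14]
Compare 17 vs 23: take 17 from left. Merged: [5, 8, 9, 14, 14, 17]
Append remaining from right: [23, 25]. Merged: [5, 8, 9, 14, 14, 17, 23, 25]

Final merged array: [5, 8, 9, 14, 14, 17, 23, 25]
Total comparisons: 6

The merged array is [5, 8, 9, 14, 14, 17, 23, 25], requiring 6 comparisons. The merge step runs in O(n) time where n is the total number of elements.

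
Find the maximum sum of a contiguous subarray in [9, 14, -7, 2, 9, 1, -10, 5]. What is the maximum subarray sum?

Using Kadane's algorithm on [9, 14, -7, 2, 9, 1, -10, 5]:

Scanning through the array:
Position 1 (value 14): max_ending_here = 23, max_so_far = 23
Position 2 (value -7): max_ending_here = 16, max_so_far = 23
Position 3 (value 2): max_ending_here = 18, max_so_far = 23
Position 4 (value 9): max_ending_here = 27, max_so_far = 27
Position 5 (value 1): max_ending_here = 28, max_so_far = 28
Position 6 (value -10): max_ending_here = 18, max_so_far = 28
Position 7 (value 5): max_ending_here = 23, max_so_far = 28

Maximum subarray: [9, 14, -7, 2, 9, 1]
Maximum sum: 28

The maximum subarray is [9, 14, -7, 2, 9, 1] with sum 28. This subarray runs from index 0 to index 5.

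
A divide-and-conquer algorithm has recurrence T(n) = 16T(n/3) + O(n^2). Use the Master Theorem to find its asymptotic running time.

Master Theorem for T(n) = 16T(n/3) + O(n^2):

a = 16, b = 3, c = 2
log_b(a) = log_3(16) = 2.5237

Case 1: c = 2 < log_3(16) = 2.5237
T(n) = O(n^(log_3 16))

For T(n) = 16T(n/3) + O(n^2): log_3(16) = 2.5237. This is Case 1 of the Master Theorem (c < log_b(a), work dominated by leaves), giving O(n^(log_3 16)).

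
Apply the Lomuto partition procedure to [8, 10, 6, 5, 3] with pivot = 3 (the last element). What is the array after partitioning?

Lomuto partition with pivot = 3:

Initial array: [8, 10, 6, 5, 3]

arr[0]=8 > 3: no swap
arr[1]=10 > 3: no swap
arr[2]=6 > 3: no swap
arr[3]=5 > 3: no swap

Place pivot at position 0: [3, 10, 6, 5, 8]
Pivot position: 0

After partitioning with pivot 3, the array becomes [3, 10, 6, 5, 8]. The pivot is placed at index 0. All elements to the left of the pivot are <= 3, and all elements to the right are > 3.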